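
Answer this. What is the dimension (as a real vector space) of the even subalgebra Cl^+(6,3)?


Even subalgebra dimension = 2^(n-1)
n = 6 + 3 = 9
2^(9 - 1) = 2^8 = 256
Verification: sum of C(9,k) for even k = 1 + 36 + 126 + 84 + 9 = 256
Result = 256


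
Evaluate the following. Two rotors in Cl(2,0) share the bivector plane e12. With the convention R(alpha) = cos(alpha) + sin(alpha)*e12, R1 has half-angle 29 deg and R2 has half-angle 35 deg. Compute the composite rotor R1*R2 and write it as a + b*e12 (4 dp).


Same-plane rotors commute and their half-angles add:
R1*R2 = cos(a1 + a2) + sin(a1 + a2)*e12.
a1 + a2 = 29 + 35 = 64 deg
cos(64 deg) = 0.4384
sin(64 deg) = 0.8988
R1*R2 = 0.4384 + 0.8988*e12


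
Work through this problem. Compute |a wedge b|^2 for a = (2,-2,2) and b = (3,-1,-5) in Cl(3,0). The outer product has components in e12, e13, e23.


a wedge b = (a1*b2 - a2*b1)*e12 + (a1*b3 - a3*b1)*e13 + (a2*b3 - a3*b2)*e23
e12 coeff: 2*(-1) - (-2)*3 = -2 - (-6) = 4
e13 coeff: 2*(-5) - 2*3 = -10 - 6 = -16
e23 coeff: (-2)*(-5) - 2*(-1) = 10 - (-2) = 12
|a wedge b|^2 = 4^2 + (-16)^2 + 12^2
= 16 + 256 + 144
= 416


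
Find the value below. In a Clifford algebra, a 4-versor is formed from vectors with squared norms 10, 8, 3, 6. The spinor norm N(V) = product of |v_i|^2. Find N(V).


Spinor norm N(V) = |v1|^2 * |v2|^2 * ... * |v4|^2
= 10 * 8 * 3 * 6
Running product: 10, 80, 240, 1440
N(V) = 1440


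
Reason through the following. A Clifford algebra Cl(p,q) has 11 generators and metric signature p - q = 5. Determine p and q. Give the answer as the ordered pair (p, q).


We need p + q = 11 and p - q = 5.
Adding: 2p = 11 + 5 = 16, so p = 8.
Then q = 11 - 8 = 3.
(p, q) = (8, 3)


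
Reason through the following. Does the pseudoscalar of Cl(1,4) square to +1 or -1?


The pseudoscalar I = e1...e_n (product of all n generators) of Cl(p,q) satisfies I^2 = (-1)^(q + n(n-1)/2).
p = 1, q = 4, n = p + q = 5
n(n-1)/2 = 5 * 4 / 2 = 10
Exponent = q + n(n-1)/2 = 4 + 10 = 14
I^2 = (-1)^14 = +1


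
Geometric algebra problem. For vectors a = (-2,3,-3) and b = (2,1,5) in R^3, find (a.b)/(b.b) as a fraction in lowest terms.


Projection coefficient = (a . b) / (b . b)
a . b = (-2)*2 + 3*1 + (-3)*5
= -4 + 3 + (-15) = -16
b . b = 2^2 + 1^2 + 5^2
= 4 + 1 + 25 = 30
Coefficient = -16/30
In lowest terms: -8/15


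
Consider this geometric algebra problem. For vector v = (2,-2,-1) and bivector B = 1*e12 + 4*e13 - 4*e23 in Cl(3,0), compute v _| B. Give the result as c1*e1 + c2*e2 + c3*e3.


Left contraction v _| B = <vB>_1 (grade-1 part of the geometric product vB).
Using e1_|e12 = e2, e2_|e12 = -e1, e1_|e13 = e3, e3_|e13 = -e1, e2_|e23 = e3, e3_|e23 = -e2:
e1 coeff: -v2*b12 - v3*b13 = -(-2)*(1) - (-1)*(4) = 6
e2 coeff: v1*b12 - v3*b23 = (2)*(1) - (-1)*(-4) = -2
e3 coeff: v1*b13 + v2*b23 = (2)*(4) + (-2)*(-4) = 16
v _| B = 6*e1 - 2*e2 + 16*e3


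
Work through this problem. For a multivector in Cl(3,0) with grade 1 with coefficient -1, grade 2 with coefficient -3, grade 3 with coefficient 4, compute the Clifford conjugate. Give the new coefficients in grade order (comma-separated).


Clifford conjugate sign for grade k: (-1)^(k(k+1)/2)
Grade 1: (-1)^(1*2/2) = (-1)^1 = -1, coeff -1 -> 1
Grade 2: (-1)^(2*3/2) = (-1)^3 = -1, coeff -3 -> 3
Grade 3: (-1)^(3*4/2) = (-1)^6 = 1, coeff 4 -> 4
Conjugated coefficients: 1, 3, 4


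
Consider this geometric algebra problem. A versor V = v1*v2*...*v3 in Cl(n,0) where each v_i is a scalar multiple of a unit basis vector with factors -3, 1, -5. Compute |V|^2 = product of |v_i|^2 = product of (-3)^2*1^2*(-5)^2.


Each vector v_i has |v_i|^2 = s_i^2
Squared scales: (-3)^2 = 9, 1^2 = 1, (-5)^2 = 25
|V|^2 = 9 * 1 * 25
= 225


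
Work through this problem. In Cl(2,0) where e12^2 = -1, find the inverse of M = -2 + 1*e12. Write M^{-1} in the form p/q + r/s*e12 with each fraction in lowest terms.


M = -2 + 1*e12, where e12^2 = -1.
Since M commutes with its reverse ~M = a - b*e12, M * ~M = a^2 - b^2*e12^2 = a^2 + b^2.
So M^{-1} = ~M / (a^2 + b^2) = (a - b*e12)/(a^2 + b^2).
a^2 + b^2 = 4 + 1 = 5
Scalar part = -2/5 = -2/5
Bivector coeff = -1/5 = -1/5
M^{-1} = -2/5 - 1/5*e12


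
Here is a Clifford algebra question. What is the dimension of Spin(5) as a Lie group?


Spin(n) double-covers SO(n); both have Lie algebra so(n) of dimension n(n-1)/2.
n = 5
n(n-1) = 5 * 4 = 20
dim Spin(5) = 20/2 = 10


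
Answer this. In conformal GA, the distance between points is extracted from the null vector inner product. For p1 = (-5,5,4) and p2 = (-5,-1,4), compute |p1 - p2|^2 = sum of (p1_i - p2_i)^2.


p1 - p2 = (0, 6, 0)
|p1 - p2|^2 = 0^2 + 6^2 + 0^2
= 0 + 36 + 0
= 36


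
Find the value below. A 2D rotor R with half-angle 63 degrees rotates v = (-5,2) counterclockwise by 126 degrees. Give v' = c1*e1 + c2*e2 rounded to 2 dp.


Rotor R = cos(63deg) - sin(63deg)*e12
Rotation angle theta = 2 * 63 = 126 degrees
v' = R*v*~R rotates v by theta.
cos(126deg) = -0.5878, sin(126deg) = 0.8090
v'_1 = -5*cos(126deg) - 2*sin(126deg)
= -5*(-0.5878) - 2*0.8090
= 1.32
v'_2 = -5*sin(126deg) + 2*cos(126deg)
= -5*0.8090 + 2*(-0.5878)
= -5.22
v' = 1.32*e1 - 5.22*e2


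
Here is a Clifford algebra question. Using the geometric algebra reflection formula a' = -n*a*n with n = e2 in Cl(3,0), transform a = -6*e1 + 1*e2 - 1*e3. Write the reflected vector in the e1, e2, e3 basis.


Reflection formula: a' = -n*a*n, with n = e2 (unit vector, n^2 = 1).
For reflection through hyperplane perp to e2:
The component along e2 flips sign, others stay.
a = (-6, 1, -1)
a' = (-6, -1, -1)
a' = -6*e1 - 1*e2 - 1*e3


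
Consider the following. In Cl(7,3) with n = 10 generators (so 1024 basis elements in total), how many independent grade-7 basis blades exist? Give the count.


Number of grade-k basis blades in Cl(p,q) with n = p + q is C(n, k).
n = 7 + 3 = 10
C(10, 7) = 10! / (7! * 3!)
= 3628800 / (5040 * 6)
= 120


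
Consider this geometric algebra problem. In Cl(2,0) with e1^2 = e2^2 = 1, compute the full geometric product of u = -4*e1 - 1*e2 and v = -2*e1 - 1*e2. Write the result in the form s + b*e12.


Expand: (-4*e1 - 1*e2)(-2*e1 - 1*e2)
= (-4)*(-2)*e1e1 + (-4)*(-1)*e1e2 + (-1)*(-2)*e2e1 + (-1)*(-1)*e2e2
Using e1^2 = e2^2 = 1, e2e1 = -e1e2:
Scalar part s = (-4)*(-2) + (-1)*(-1) = 8 + 1 = 9
Bivector part b = (-4)*(-1) - (-1)*(-2) = 4 - 2 = 2
uv = 9 + 2*e12


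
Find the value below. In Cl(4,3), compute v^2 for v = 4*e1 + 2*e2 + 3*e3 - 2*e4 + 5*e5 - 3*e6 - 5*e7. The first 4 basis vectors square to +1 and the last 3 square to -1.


v^2 = sum of c_i^2 * e_i^2
Positive signature terms (e_i^2 = +1): 4^2 + 2^2 + 3^2 + (-2)^2 = 33
Negative signature terms (e_j^2 = -1): 5^2 + (-3)^2 + (-5)^2 = 59
v^2 = 33 - 59 = -26


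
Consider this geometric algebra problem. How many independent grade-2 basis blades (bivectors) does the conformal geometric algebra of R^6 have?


The conformal model of R^6 uses Cl(7,1) with m = 6 + 2 = 8 generators.
Number of grade-2 blades = C(m, 2) = C(8, 2)
= 8*7/2 = 28


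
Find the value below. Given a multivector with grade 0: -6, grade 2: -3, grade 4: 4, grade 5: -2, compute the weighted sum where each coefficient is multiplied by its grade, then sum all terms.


Grade-weighted sum = sum of grade_k * coefficient_k
0*(-6) = 0
2*(-3) = -6
4*4 = 16
5*(-2) = -10
Total = 0 + (-6) + 16 + (-10) = 0


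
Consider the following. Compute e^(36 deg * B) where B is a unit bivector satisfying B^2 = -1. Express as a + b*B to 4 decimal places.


For a unit bivector B with B^2 = -1, the exponential series gives
e^(theta*B) = cos(theta) + sin(theta)*B (the GA analogue of Euler's formula).
theta = 36 degrees = 0.628319 rad
cos(36 deg) = 0.8090
sin(36 deg) = 0.5878
exp(theta*B) = 0.8090 + 0.5878*B


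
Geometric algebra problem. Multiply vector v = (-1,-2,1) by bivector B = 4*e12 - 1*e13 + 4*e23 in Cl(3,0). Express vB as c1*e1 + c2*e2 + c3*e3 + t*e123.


vB has grade-1 (vector) and grade-3 (trivector) parts: vB = (v _| B) + (v ^ B).
Vector part <vB>_1:
  e1: -v2*b12 - v3*b13 = -(-2)*(4) - (1)*(-1) = 9
  e2: v1*b12 - v3*b23 = (-1)*(4) - (1)*(4) = -8
  e3: v1*b13 + v2*b23 = (-1)*(-1) + (-2)*(4) = -7
Trivector part <vB>_3:
  e123: v1*b23 - v2*b13 + v3*b12 = (-1)*(4) - (-2)*(-1) + (1)*(4) = -2
vB = 9*e1 - 8*e2 - 7*e3 - 2*e123


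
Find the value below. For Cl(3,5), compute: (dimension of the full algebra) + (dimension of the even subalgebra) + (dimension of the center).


n = 3 + 5 = 8
Total dim = 2^8 = 256
Even subalgebra dim = 2^7 = 128
n is even, so center dim = 1
Sum = 256 + 128 + 1 = 385


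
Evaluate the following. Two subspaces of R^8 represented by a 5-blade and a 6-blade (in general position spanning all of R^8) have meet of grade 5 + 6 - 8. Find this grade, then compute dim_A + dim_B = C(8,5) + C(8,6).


Meet grade = grade(A) + grade(B) - n
= 5 + 6 - 8 = 3
C(8,5) = 56
C(8,6) = 28
dim_A + dim_B = 56 + 28 = 84


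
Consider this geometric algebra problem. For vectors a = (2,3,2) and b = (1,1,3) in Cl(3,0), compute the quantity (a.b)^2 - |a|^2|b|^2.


a . b = 2*1 + 3*1 + 2*3
= 2 + 3 + 6 = 11
|a|^2 = 2^2 + 3^2 + 2^2 = 17
|b|^2 = 1^2 + 1^2 + 3^2 = 11
(a.b)^2 = 11^2 = 121
|a|^2 * |b|^2 = 17 * 11 = 187
Result = 121 - 187 = -66


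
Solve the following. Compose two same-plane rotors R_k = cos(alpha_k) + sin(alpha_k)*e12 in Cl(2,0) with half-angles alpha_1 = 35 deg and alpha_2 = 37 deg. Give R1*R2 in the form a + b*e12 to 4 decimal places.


Same-plane rotors commute and their half-angles add:
R1*R2 = cos(a1 + a2) + sin(a1 + a2)*e12.
a1 + a2 = 35 + 37 = 72 deg
cos(72 deg) = 0.3090
sin(72 deg) = 0.9511
R1*R2 = 0.3090 + 0.9511*e12


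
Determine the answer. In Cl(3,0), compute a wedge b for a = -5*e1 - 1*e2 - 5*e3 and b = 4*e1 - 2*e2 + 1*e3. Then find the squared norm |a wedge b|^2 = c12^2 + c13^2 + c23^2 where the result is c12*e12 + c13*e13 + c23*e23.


a wedge b = (a1*b2 - a2*b1)*e12 + (a1*b3 - a3*b1)*e13 + (a2*b3 - a3*b2)*e23
e12 coeff: (-5)*(-2) - (-1)*4 = 10 - (-4) = 14
e13 coeff: (-5)*1 - (-5)*4 = -5 - (-20) = 15
e23 coeff: (-1)*1 - (-5)*(-2) = -1 - 10 = -11
|a wedge b|^2 = 14^2 + 15^2 + (-11)^2
= 196 + 225 + 121
= 542


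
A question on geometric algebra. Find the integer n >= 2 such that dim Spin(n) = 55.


dim Spin(n) = dim so(n) = n(n-1)/2.
Solve n(n-1)/2 = 55, i.e. n^2 - n - 110 = 0.
Discriminant = 1 + 8*55 = 441
n = (1 + sqrt(441))/2 = (1 + 21)/2 = 11


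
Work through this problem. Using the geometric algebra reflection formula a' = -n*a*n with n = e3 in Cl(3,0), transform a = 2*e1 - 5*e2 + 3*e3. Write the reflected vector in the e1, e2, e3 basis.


Reflection formula: a' = -n*a*n, with n = e3 (unit vector, n^2 = 1).
For reflection through hyperplane perp to e3:
The component along e3 flips sign, others stay.
a = (2, -5, 3)
a' = (2, -5, -3)
a' = 2*e1 - 5*e2 - 3*e3


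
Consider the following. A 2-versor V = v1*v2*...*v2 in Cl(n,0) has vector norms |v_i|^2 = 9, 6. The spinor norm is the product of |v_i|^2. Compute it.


Spinor norm N(V) = |v1|^2 * |v2|^2 * ... * |v2|^2
= 9 * 6
Running product: 9, 54
N(V) = 54


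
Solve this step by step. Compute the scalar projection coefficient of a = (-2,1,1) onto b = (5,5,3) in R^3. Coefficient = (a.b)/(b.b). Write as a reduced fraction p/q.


Projection coefficient = (a . b) / (b . b)
a . b = (-2)*5 + 1*5 + 1*3
= -10 + 5 + 3 = -2
b . b = 5^2 + 5^2 + 3^2
= 25 + 25 + 9 = 59
Coefficient = -2/59
In lowest terms: -2/59


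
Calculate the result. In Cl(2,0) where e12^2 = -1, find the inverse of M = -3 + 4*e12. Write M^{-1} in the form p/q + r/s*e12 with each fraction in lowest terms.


M = -3 + 4*e12, where e12^2 = -1.
Since M commutes with its reverse ~M = a - b*e12, M * ~M = a^2 - b^2*e12^2 = a^2 + b^2.
So M^{-1} = ~M / (a^2 + b^2) = (a - b*e12)/(a^2 + b^2).
a^2 + b^2 = 9 + 16 = 25
Scalar part = -3/25 = -3/25
Bivector coeff = -4/25 = -4/25
M^{-1} = -3/25 - 4/25*e12


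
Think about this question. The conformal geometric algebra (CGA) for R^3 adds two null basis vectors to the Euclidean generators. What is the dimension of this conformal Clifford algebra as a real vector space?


The conformal model of R^3 uses Cl(4,1): the 3 Euclidean generators plus two extra orthogonal generators e+ (e+^2 = +1) and e- (e-^2 = -1), from which the null vectors e0, einf are built.
Number of generators m = 3 + 2 = 5.
dim Cl(p,q) = 2^m = 2^5 = 32


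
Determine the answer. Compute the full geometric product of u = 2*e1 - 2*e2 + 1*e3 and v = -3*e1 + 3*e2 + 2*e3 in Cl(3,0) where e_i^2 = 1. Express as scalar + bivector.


In Cl(3,0): e_i^2 = 1, e_ie_j = -e_je_i for i != j.
Scalar part = u . v = 2*(-3) + (-2)*3 + 1*2
= -6 + (-6) + 2 = -10
e12 coeff = 2*3 - (-2)*(-3) = 6 - 6 = 0
e13 coeff = 2*2 - 1*(-3) = 4 - (-3) = 7
e23 coeff = (-2)*2 - 1*3 = -4 - 3 = -7
uv = -10 + 0*e12 + 7*e13 - 7*e23


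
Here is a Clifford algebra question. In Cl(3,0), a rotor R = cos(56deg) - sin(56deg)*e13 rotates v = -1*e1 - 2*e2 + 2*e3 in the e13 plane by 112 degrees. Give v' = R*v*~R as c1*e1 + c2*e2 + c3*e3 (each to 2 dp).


Rotor R = cos(56deg) - sin(56deg)*e13
Rotation angle theta = 2 * 56 = 112 degrees in the e13 plane (e1 -> e3).
The component perpendicular to the plane (e2) is invariant: v'_2 = v2 = -2.00
cos(112deg) = -0.3746, sin(112deg) = 0.9272
v'_1 = v1*cos(theta) - v3*sin(theta) = -1*(-0.3746) - 2*0.9272 = -1.48
v'_3 = v1*sin(theta) + v3*cos(theta) = -1*0.9272 + 2*(-0.3746) = -1.68
v' = -1.48*e1 - 2.00*e2 - 1.68*e3


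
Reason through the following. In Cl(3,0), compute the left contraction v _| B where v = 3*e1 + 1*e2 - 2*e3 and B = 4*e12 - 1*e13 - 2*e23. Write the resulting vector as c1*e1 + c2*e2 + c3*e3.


Left contraction v _| B = <vB>_1 (grade-1 part of the geometric product vB).
Using e1_|e12 = e2, e2_|e12 = -e1, e1_|e13 = e3, e3_|e13 = -e1, e2_|e23 = e3, e3_|e23 = -e2:
e1 coeff: -v2*b12 - v3*b13 = -(1)*(4) - (-2)*(-1) = -6
e2 coeff: v1*b12 - v3*b23 = (3)*(4) - (-2)*(-2) = 8
e3 coeff: v1*b13 + v2*b23 = (3)*(-1) + (1)*(-2) = -5
v _| B = -6*e1 + 8*e2 - 5*e3


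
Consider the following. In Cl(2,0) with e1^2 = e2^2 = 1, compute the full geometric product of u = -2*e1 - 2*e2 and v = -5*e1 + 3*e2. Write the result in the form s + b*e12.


Expand: (-2*e1 - 2*e2)(-5*e1 + 3*e2)
= (-2)*(-5)*e1e1 + (-2)*3*e1e2 + (-2)*(-5)*e2e1 + (-2)*3*e2e2
Using e1^2 = e2^2 = 1, e2e1 = -e1e2:
Scalar part s = (-2)*(-5) + (-2)*3 = 10 + (-6) = 4
Bivector part b = (-2)*3 - (-2)*(-5) = -6 - 10 = -16
uv = 4 - 16*e12


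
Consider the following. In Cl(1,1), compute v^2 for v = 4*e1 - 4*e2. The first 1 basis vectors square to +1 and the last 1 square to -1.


v^2 = sum of c_i^2 * e_i^2
Positive signature terms (e_i^2 = +1): 4^2 = 16
Negative signature terms (e_j^2 = -1): (-4)^2 = 16
v^2 = 16 - 16 = 0


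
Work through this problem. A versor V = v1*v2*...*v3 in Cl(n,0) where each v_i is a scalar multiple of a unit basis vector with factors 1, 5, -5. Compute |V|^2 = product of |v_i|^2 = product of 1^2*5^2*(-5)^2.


Each vector v_i has |v_i|^2 = s_i^2
Squared scales: 1^2 = 1, 5^2 = 25, (-5)^2 = 25
|V|^2 = 1 * 25 * 25
= 625


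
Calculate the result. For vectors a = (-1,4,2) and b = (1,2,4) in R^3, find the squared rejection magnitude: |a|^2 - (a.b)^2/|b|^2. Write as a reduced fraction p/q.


|a|^2 = (-1)^2 + 4^2 + 2^2 = 21
|b|^2 = 1^2 + 2^2 + 4^2 = 21
a . b = (-1)*1 + 4*2 + 2*4 = 15
(a.b)^2 = 15^2 = 225
|rej|^2 = 21 - 225/21
= (441 - 225)/21
= 216/21
In lowest terms: 72/7


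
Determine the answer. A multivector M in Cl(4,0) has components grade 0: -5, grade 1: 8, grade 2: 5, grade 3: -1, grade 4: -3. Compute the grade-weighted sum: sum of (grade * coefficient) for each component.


Grade-weighted sum = sum of grade_k * coefficient_k
0*(-5) = 0
1*8 = 8
2*5 = 10
3*(-1) = -3
4*(-3) = -12
Total = 0 + 8 + 10 + (-3) + (-12) = 3


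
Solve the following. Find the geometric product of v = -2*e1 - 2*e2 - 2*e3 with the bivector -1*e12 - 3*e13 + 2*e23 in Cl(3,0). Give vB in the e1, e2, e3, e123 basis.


vB has grade-1 (vector) and grade-3 (trivector) parts: vB = (v _| B) + (v ^ B).
Vector part <vB>_1:
  e1: -v2*b12 - v3*b13 = -(-2)*(-1) - (-2)*(-3) = -8
  e2: v1*b12 - v3*b23 = (-2)*(-1) - (-2)*(2) = 6
  e3: v1*b13 + v2*b23 = (-2)*(-3) + (-2)*(2) = 2
Trivector part <vB>_3:
  e123: v1*b23 - v2*b13 + v3*b12 = (-2)*(2) - (-2)*(-3) + (-2)*(-1) = -8
vB = -8*e1 + 6*e2 + 2*e3 - 8*e123


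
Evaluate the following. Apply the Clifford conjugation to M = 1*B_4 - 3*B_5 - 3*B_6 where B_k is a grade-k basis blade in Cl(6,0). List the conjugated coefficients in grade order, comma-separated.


Clifford conjugate sign for grade k: (-1)^(k(k+1)/2)
Grade 4: (-1)^(4*5/2) = (-1)^10 = 1, coeff 1 -> 1
Grade 5: (-1)^(5*6/2) = (-1)^15 = -1, coeff -3 -> 3
Grade 6: (-1)^(6*7/2) = (-1)^21 = -1, coeff -3 -> 3
Conjugated coefficients: 1, 3, 3


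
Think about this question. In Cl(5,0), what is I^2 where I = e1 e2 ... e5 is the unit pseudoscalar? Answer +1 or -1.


The pseudoscalar I = e1...e_n (product of all n generators) of Cl(p,q) satisfies I^2 = (-1)^(q + n(n-1)/2).
p = 5, q = 0, n = p + q = 5
n(n-1)/2 = 5 * 4 / 2 = 10
Exponent = q + n(n-1)/2 = 0 + 10 = 10
I^2 = (-1)^10 = +1


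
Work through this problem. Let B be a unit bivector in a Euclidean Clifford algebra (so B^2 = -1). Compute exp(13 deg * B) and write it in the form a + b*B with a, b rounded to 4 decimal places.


For a unit bivector B with B^2 = -1, the exponential series gives
e^(theta*B) = cos(theta) + sin(theta)*B (the GA analogue of Euler's formula).
theta = 13 degrees = 0.226893 rad
cos(13 deg) = 0.9744
sin(13 deg) = 0.2250
exp(theta*B) = 0.9744 + 0.2250*B


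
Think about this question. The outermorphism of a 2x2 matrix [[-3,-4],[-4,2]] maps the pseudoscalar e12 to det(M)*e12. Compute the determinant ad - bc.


The outermorphism of a linear map f sends e1^e2 to f(e1)^f(e2).
f(e1) = -3*e1 - 4*e2
f(e2) = -4*e1 + 2*e2
f(e1) ^ f(e2) = (-3*e1 - 4*e2) ^ (-4*e1 + 2*e2)
= (-3)*2*e12 + (-4)*(-4)*e21
= (-6 - 16)*e12
= -22*e12
Coefficient = -22


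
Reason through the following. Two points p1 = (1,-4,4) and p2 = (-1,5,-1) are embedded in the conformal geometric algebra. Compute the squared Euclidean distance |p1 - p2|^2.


p1 - p2 = (2, -9, 5)
|p1 - p2|^2 = 2^2 + (-9)^2 + 5^2
= 4 + 81 + 25
= 110


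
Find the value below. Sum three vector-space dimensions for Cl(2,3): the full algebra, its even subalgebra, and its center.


n = 2 + 3 = 5
Total dim = 2^5 = 32
Even subalgebra dim = 2^4 = 16
n is odd, so center dim = 2
Sum = 32 + 16 + 2 = 50


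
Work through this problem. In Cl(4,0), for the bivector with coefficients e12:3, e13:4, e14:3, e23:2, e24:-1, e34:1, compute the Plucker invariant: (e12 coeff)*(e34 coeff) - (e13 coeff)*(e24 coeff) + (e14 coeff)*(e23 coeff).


Plucker relation: af - be + cd
a*f = 3*1 = 3
b*e = 4*(-1) = -4
c*d = 3*2 = 6
af - be + cd = 3 - (-4) + 6
= 13


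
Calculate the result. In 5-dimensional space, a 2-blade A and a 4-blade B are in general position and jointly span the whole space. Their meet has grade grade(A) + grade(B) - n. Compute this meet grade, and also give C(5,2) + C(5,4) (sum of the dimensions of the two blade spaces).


Meet grade = grade(A) + grade(B) - n
= 2 + 4 - 5 = 1
C(5,2) = 10
C(5,4) = 5
dim_A + dim_B = 10 + 5 = 15


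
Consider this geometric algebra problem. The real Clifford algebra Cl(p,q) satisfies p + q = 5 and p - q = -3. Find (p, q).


We need p + q = 5 and p - q = -3.
Adding: 2p = 5 + (-3) = 2, so p = 1.
Then q = 5 - 1 = 4.
(p, q) = (1, 4)


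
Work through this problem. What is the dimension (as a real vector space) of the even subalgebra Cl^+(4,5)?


Even subalgebra dimension = 2^(n-1)
n = 4 + 5 = 9
2^(9 - 1) = 2^8 = 256
Verification: sum of C(9,k) for even k = 1 + 36 + 126 + 84 + 9 = 256
Result = 256


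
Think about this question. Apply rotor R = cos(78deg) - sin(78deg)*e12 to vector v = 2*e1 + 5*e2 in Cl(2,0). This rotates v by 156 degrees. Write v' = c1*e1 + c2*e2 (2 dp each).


Rotor R = cos(78deg) - sin(78deg)*e12
Rotation angle theta = 2 * 78 = 156 degrees
v' = R*v*~R rotates v by theta.
cos(156deg) = -0.9135, sin(156deg) = 0.4067
v'_1 = 2*cos(156deg) - 5*sin(156deg)
= 2*(-0.9135) - 5*0.4067
= -3.86
v'_2 = 2*sin(156deg) + 5*cos(156deg)
= 2*0.4067 + 5*(-0.9135)
= -3.75
v' = -3.86*e1 - 3.75*e2


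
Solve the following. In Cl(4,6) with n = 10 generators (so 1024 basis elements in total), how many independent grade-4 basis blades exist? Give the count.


Number of grade-k basis blades in Cl(p,q) with n = p + q is C(n, k).
n = 4 + 6 = 10
C(10, 4) = 10! / (4! * 6!)
= 3628800 / (24 * 720)
= 210


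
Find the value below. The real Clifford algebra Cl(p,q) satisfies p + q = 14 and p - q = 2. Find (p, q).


We need p + q = 14 and p - q = 2.
Adding: 2p = 14 + 2 = 16, so p = 8.
Then q = 14 - 8 = 6.
(p, q) = (8, 6)


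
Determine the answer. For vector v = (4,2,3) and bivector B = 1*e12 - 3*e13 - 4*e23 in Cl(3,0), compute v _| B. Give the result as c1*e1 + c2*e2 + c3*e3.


Left contraction v _| B = <vB>_1 (grade-1 part of the geometric product vB).
Using e1_|e12 = e2, e2_|e12 = -e1, e1_|e13 = e3, e3_|e13 = -e1, e2_|e23 = e3, e3_|e23 = -e2:
e1 coeff: -v2*b12 - v3*b13 = -(2)*(1) - (3)*(-3) = 7
e2 coeff: v1*b12 - v3*b23 = (4)*(1) - (3)*(-4) = 16
e3 coeff: v1*b13 + v2*b23 = (4)*(-3) + (2)*(-4) = -20
v _| B = 7*e1 + 16*e2 - 20*e3


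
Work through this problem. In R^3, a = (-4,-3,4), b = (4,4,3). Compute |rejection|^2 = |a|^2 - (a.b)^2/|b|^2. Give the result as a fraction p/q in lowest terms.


|a|^2 = (-4)^2 + (-3)^2 + 4^2 = 41
|b|^2 = 4^2 + 4^2 + 3^2 = 41
a . b = (-4)*4 + (-3)*4 + 4*3 = -16
(a.b)^2 = (-16)^2 = 256
|rej|^2 = 41 - 256/41
= (1681 - 256)/41
= 1425/41
In lowest terms: 1425/41


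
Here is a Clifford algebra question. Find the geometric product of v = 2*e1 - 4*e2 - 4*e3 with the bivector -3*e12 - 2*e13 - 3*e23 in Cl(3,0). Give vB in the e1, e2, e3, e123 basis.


vB has grade-1 (vector) and grade-3 (trivector) parts: vB = (v _| B) + (v ^ B).
Vector part <vB>_1:
  e1: -v2*b12 - v3*b13 = -(-4)*(-3) - (-4)*(-2) = -20
  e2: v1*b12 - v3*b23 = (2)*(-3) - (-4)*(-3) = -18
  e3: v1*b13 + v2*b23 = (2)*(-2) + (-4)*(-3) = 8
Trivector part <vB>_3:
  e123: v1*b23 - v2*b13 + v3*b12 = (2)*(-3) - (-4)*(-2) + (-4)*(-3) = -2
vB = -20*e1 - 18*e2 + 8*e3 - 2*e123


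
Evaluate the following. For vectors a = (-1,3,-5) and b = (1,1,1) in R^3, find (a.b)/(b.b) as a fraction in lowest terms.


Projection coefficient = (a . b) / (b . b)
a . b = (-1)*1 + 3*1 + (-5)*1
= -1 + 3 + (-5) = -3
b . b = 1^2 + 1^2 + 1^2
= 1 + 1 + 1 = 3
Coefficient = -3/3
In lowest terms: -1/1


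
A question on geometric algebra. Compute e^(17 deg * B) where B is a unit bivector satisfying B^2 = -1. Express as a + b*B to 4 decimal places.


For a unit bivector B with B^2 = -1, the exponential series gives
e^(theta*B) = cos(theta) + sin(theta)*B (the GA analogue of Euler's formula).
theta = 17 degrees = 0.296706 rad
cos(17 deg) = 0.9563
sin(17 deg) = 0.2924
exp(theta*B) = 0.9563 + 0.2924*B


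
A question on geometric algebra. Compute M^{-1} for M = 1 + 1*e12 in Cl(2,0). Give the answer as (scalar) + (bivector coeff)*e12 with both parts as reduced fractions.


M = 1 + 1*e12, where e12^2 = -1.
Since M commutes with its reverse ~M = a - b*e12, M * ~M = a^2 - b^2*e12^2 = a^2 + b^2.
So M^{-1} = ~M / (a^2 + b^2) = (a - b*e12)/(a^2 + b^2).
a^2 + b^2 = 1 + 1 = 2
Scalar part = 1/2 = 1/2
Bivector coeff = -1/2 = -1/2
M^{-1} = 1/2 - 1/2*e12


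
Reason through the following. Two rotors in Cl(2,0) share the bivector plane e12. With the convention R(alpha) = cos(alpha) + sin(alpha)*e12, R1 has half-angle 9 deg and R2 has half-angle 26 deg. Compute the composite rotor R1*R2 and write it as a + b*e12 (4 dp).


Same-plane rotors commute and their half-angles add:
R1*R2 = cos(a1 + a2) + sin(a1 + a2)*e12.
a1 + a2 = 9 + 26 = 35 deg
cos(35 deg) = 0.8192
sin(35 deg) = 0.5736
R1*R2 = 0.8192 + 0.5736*e12


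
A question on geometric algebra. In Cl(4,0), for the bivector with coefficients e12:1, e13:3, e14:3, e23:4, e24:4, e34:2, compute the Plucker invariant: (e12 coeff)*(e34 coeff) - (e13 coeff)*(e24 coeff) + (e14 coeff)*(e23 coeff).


Plucker relation: af - be + cd
a*f = 1*2 = 2
b*e = 3*4 = 12
c*d = 3*4 = 12
af - be + cd = 2 - 12 + 12
= 2


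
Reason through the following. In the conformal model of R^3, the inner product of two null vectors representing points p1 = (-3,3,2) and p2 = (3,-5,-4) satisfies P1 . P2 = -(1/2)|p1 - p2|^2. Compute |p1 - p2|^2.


p1 - p2 = (-6, 8, 6)
|p1 - p2|^2 = (-6)^2 + 8^2 + 6^2
= 36 + 64 + 36
= 136


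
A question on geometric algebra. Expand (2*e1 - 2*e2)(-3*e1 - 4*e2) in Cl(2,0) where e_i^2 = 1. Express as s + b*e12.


Expand: (2*e1 - 2*e2)(-3*e1 - 4*e2)
= 2*(-3)*e1e1 + 2*(-4)*e1e2 + (-2)*(-3)*e2e1 + (-2)*(-4)*e2e2
Using e1^2 = e2^2 = 1, e2e1 = -e1e2:
Scalar part s = 2*(-3) + (-2)*(-4) = -6 + 8 = 2
Bivector part b = 2*(-4) - (-2)*(-3) = -8 - 6 = -14
uv = 2 - 14*e12


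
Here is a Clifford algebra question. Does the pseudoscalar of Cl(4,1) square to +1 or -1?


The pseudoscalar I = e1...e_n (product of all n generators) of Cl(p,q) satisfies I^2 = (-1)^(q + n(n-1)/2).
p = 4, q = 1, n = p + q = 5
n(n-1)/2 = 5 * 4 / 2 = 10
Exponent = q + n(n-1)/2 = 1 + 10 = 11
I^2 = (-1)^11 = -1


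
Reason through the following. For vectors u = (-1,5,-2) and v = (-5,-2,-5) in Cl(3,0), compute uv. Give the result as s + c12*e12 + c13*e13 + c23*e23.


In Cl(3,0): e_i^2 = 1, e_ie_j = -e_je_i for i != j.
Scalar part = u . v = (-1)*(-5) + 5*(-2) + (-2)*(-5)
= 5 + (-10) + 10 = 5
e12 coeff = (-1)*(-2) - 5*(-5) = 2 - (-25) = 27
e13 coeff = (-1)*(-5) - (-2)*(-5) = 5 - 10 = -5
e23 coeff = 5*(-5) - (-2)*(-2) = -25 - 4 = -29
uv = 5 + 27*e12 - 5*e13 - 29*e23


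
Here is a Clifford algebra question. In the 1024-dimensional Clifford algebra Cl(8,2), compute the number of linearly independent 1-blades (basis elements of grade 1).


Number of grade-k basis blades in Cl(p,q) with n = p + q is C(n, k).
n = 8 + 2 = 10
C(10, 1) = 10! / (1! * 9!)
= 3628800 / (1 * 362880)
= 10


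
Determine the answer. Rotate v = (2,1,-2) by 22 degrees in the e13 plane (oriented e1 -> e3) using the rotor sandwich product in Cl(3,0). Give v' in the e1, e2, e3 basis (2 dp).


Rotor R = cos(11deg) - sin(11deg)*e13
Rotation angle theta = 2 * 11 = 22 degrees in the e13 plane (e1 -> e3).
The component perpendicular to the plane (e2) is invariant: v'_2 = v2 = 1.00
cos(22deg) = 0.9272, sin(22deg) = 0.3746
v'_1 = v1*cos(theta) - v3*sin(theta) = 2*0.9272 - (-2)*0.3746 = 2.60
v'_3 = v1*sin(theta) + v3*cos(theta) = 2*0.3746 + (-2)*0.9272 = -1.11
v' = 2.60*e1 + 1.00*e2 - 1.11*e3


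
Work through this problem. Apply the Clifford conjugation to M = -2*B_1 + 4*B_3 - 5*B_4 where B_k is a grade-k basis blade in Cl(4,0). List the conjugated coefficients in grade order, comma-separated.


Clifford conjugate sign for grade k: (-1)^(k(k+1)/2)
Grade 1: (-1)^(1*2/2) = (-1)^1 = -1, coeff -2 -> 2
Grade 3: (-1)^(3*4/2) = (-1)^6 = 1, coeff 4 -> 4
Grade 4: (-1)^(4*5/2) = (-1)^10 = 1, coeff -5 -> -5
Conjugated coefficients: 2, 4, -5


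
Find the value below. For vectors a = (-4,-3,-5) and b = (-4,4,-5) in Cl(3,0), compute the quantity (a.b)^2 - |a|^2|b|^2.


a . b = (-4)*(-4) + (-3)*4 + (-5)*(-5)
= 16 + (-12) + 25 = 29
|a|^2 = (-4)^2 + (-3)^2 + (-5)^2 = 50
|b|^2 = (-4)^2 + 4^2 + (-5)^2 = 57
(a.b)^2 = 29^2 = 841
|a|^2 * |b|^2 = 50 * 57 = 2850
Result = 841 - 2850 = -2009


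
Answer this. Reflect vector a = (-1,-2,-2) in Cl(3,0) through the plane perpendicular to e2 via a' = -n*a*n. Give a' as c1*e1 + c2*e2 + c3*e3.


Reflection formula: a' = -n*a*n, with n = e2 (unit vector, n^2 = 1).
For reflection through hyperplane perp to e2:
The component along e2 flips sign, others stay.
a = (-1, -2, -2)
a' = (-1, 2, -2)
a' = -1*e1 + 2*e2 - 2*e3


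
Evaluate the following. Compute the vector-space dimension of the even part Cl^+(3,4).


Even subalgebra dimension = 2^(n-1)
n = 3 + 4 = 7
2^(7 - 1) = 2^6 = 64
Verification: sum of C(7,k) for even k = 1 + 21 + 35 + 7 = 64
Result = 64


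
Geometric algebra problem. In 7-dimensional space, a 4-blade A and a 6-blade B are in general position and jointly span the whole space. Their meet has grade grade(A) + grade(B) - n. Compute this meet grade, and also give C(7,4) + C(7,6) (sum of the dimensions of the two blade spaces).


Meet grade = grade(A) + grade(B) - n
= 4 + 6 - 7 = 3
C(7,4) = 35
C(7,6) = 7
dim_A + dim_B = 35 + 7 = 42


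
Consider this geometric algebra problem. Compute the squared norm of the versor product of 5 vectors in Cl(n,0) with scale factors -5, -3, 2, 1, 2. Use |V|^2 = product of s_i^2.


Each vector v_i has |v_i|^2 = s_i^2
Squared scales: (-5)^2 = 25, (-3)^2 = 9, 2^2 = 4, 1^2 = 1, 2^2 = 4
|V|^2 = 25 * 9 * 4 * 1 * 4
= 3600


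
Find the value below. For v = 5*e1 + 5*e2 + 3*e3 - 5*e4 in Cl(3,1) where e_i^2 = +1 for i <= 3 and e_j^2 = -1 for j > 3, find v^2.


v^2 = sum of c_i^2 * e_i^2
Positive signature terms (e_i^2 = +1): 5^2 + 5^2 + 3^2 = 59
Negative signature terms (e_j^2 = -1): (-5)^2 = 25
v^2 = 59 - 25 = 34


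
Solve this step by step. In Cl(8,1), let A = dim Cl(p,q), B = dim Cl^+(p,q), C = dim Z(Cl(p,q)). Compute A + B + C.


n = 8 + 1 = 9
Total dim = 2^9 = 512
Even subalgebra dim = 2^8 = 256
n is odd, so center dim = 2
Sum = 512 + 256 + 2 = 770


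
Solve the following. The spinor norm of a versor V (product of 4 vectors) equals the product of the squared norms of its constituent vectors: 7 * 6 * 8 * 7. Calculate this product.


Spinor norm N(V) = |v1|^2 * |v2|^2 * ... * |v4|^2
= 7 * 6 * 8 * 7
Running product: 7, 42, 336, 2352
N(V) = 2352


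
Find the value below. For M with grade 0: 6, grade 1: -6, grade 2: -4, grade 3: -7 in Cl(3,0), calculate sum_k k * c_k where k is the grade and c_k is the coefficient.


Grade-weighted sum = sum of grade_k * coefficient_k
0*6 = 0
1*(-6) = -6
2*(-4) = -8
3*(-7) = -21
Total = 0 + (-6) + (-8) + (-21) = -35


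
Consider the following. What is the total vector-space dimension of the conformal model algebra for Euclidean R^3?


The conformal model of R^3 uses Cl(4,1): the 3 Euclidean generators plus two extra orthogonal generators e+ (e+^2 = +1) and e- (e-^2 = -1), from which the null vectors e0, einf are built.
Number of generators m = 3 + 2 = 5.
dim Cl(p,q) = 2^m = 2^5 = 32


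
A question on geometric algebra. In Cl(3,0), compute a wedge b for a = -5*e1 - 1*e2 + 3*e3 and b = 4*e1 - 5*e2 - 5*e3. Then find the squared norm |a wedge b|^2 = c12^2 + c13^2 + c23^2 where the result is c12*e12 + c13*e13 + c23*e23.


a wedge b = (a1*b2 - a2*b1)*e12 + (a1*b3 - a3*b1)*e13 + (a2*b3 - a3*b2)*e23
e12 coeff: (-5)*(-5) - (-1)*4 = 25 - (-4) = 29
e13 coeff: (-5)*(-5) - 3*4 = 25 - 12 = 13
e23 coeff: (-1)*(-5) - 3*(-5) = 5 - (-15) = 20
|a wedge b|^2 = 29^2 + 13^2 + 20^2
= 841 + 169 + 400
= 1410


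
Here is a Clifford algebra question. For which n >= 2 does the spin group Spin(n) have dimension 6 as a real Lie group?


dim Spin(n) = dim so(n) = n(n-1)/2.
Solve n(n-1)/2 = 6, i.e. n^2 - n - 12 = 0.
Discriminant = 1 + 8*6 = 49
n = (1 + sqrt(49))/2 = (1 + 7)/2 = 4


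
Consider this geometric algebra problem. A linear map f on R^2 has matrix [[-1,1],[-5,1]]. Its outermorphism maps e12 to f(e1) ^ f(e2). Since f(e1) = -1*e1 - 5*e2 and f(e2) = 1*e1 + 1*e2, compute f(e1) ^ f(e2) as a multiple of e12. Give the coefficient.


The outermorphism of a linear map f sends e1^e2 to f(e1)^f(e2).
f(e1) = -1*e1 - 5*e2
f(e2) = 1*e1 + 1*e2
f(e1) ^ f(e2) = (-1*e1 - 5*e2) ^ (1*e1 + 1*e2)
= (-1)*1*e12 + (-5)*1*e21
= (-1 - (-5))*e12
= 4*e12
Coefficient = 4


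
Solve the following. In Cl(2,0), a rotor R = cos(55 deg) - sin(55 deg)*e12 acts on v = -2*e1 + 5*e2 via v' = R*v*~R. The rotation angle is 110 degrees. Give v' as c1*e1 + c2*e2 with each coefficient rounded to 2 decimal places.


Rotor R = cos(55deg) - sin(55deg)*e12
Rotation angle theta = 2 * 55 = 110 degrees
v' = R*v*~R rotates v by theta.
cos(110deg) = -0.3420, sin(110deg) = 0.9397
v'_1 = -2*cos(110deg) - 5*sin(110deg)
= -2*(-0.3420) - 5*0.9397
= -4.01
v'_2 = -2*sin(110deg) + 5*cos(110deg)
= -2*0.9397 + 5*(-0.3420)
= -3.59
v' = -4.01*e1 - 3.59*e2


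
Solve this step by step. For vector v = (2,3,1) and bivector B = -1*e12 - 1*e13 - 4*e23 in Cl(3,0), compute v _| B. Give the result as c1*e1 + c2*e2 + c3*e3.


Left contraction v _| B = <vB>_1 (grade-1 part of the geometric product vB).
Using e1_|e12 = e2, e2_|e12 = -e1, e1_|e13 = e3, e3_|e13 = -e1, e2_|e23 = e3, e3_|e23 = -e2:
e1 coeff: -v2*b12 - v3*b13 = -(3)*(-1) - (1)*(-1) = 4
e2 coeff: v1*b12 - v3*b23 = (2)*(-1) - (1)*(-4) = 2
e3 coeff: v1*b13 + v2*b23 = (2)*(-1) + (3)*(-4) = -14
v _| B = 4*e1 + 2*e2 - 14*e3


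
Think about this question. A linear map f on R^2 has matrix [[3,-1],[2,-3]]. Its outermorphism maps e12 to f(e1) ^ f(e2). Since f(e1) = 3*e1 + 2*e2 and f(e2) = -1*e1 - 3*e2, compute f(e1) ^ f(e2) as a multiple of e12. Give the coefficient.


The outermorphism of a linear map f sends e1^e2 to f(e1)^f(e2).
f(e1) = 3*e1 + 2*e2
f(e2) = -1*e1 - 3*e2
f(e1) ^ f(e2) = (3*e1 + 2*e2) ^ (-1*e1 - 3*e2)
= 3*(-3)*e12 + 2*(-1)*e21
= (-9 - (-2))*e12
= -7*e12
Coefficient = -7


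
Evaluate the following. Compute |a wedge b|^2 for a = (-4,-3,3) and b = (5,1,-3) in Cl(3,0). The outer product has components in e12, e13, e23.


a wedge b = (a1*b2 - a2*b1)*e12 + (a1*b3 - a3*b1)*e13 + (a2*b3 - a3*b2)*e23
e12 coeff: (-4)*1 - (-3)*5 = -4 - (-15) = 11
e13 coeff: (-4)*(-3) - 3*5 = 12 - 15 = -3
e23 coeff: (-3)*(-3) - 3*1 = 9 - 3 = 6
|a wedge b|^2 = 11^2 + (-3)^2 + 6^2
= 121 + 9 + 36
= 166


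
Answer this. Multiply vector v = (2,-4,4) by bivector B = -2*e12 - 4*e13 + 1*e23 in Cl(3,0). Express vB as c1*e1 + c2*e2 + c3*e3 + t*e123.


vB has grade-1 (vector) and grade-3 (trivector) parts: vB = (v _| B) + (v ^ B).
Vector part <vB>_1:
  e1: -v2*b12 - v3*b13 = -(-4)*(-2) - (4)*(-4) = 8
  e2: v1*b12 - v3*b23 = (2)*(-2) - (4)*(1) = -8
  e3: v1*b13 + v2*b23 = (2)*(-4) + (-4)*(1) = -12
Trivector part <vB>_3:
  e123: v1*b23 - v2*b13 + v3*b12 = (2)*(1) - (-4)*(-4) + (4)*(-2) = -22
vB = 8*e1 - 8*e2 - 12*e3 - 22*e123


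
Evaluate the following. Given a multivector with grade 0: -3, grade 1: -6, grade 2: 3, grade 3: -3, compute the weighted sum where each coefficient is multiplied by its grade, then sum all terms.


Grade-weighted sum = sum of grade_k * coefficient_k
0*(-3) = 0
1*(-6) = -6
2*3 = 6
3*(-3) = -9
Total = 0 + (-6) + 6 + (-9) = -9


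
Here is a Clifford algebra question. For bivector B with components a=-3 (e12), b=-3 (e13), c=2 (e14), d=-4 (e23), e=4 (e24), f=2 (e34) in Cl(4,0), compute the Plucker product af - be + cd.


Plucker relation: af - be + cd
a*f = (-3)*2 = -6
b*e = (-3)*4 = -12
c*d = 2*(-4) = -8
af - be + cd = -6 - (-12) + (-8)
= -2


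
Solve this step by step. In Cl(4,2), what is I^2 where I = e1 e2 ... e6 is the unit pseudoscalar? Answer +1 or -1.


The pseudoscalar I = e1...e_n (product of all n generators) of Cl(p,q) satisfies I^2 = (-1)^(q + n(n-1)/2).
p = 4, q = 2, n = p + q = 6
n(n-1)/2 = 6 * 5 / 2 = 15
Exponent = q + n(n-1)/2 = 2 + 15 = 17
I^2 = (-1)^17 = -1


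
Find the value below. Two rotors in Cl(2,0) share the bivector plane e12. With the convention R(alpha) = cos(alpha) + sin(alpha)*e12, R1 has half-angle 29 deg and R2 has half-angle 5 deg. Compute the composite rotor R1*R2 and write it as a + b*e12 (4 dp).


Same-plane rotors commute and their half-angles add:
R1*R2 = cos(a1 + a2) + sin(a1 + a2)*e12.
a1 + a2 = 29 + 5 = 34 deg
cos(34 deg) = 0.8290
sin(34 deg) = 0.5592
R1*R2 = 0.8290 + 0.5592*e12


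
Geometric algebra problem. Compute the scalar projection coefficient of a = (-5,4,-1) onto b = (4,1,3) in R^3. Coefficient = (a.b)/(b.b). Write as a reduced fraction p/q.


Projection coefficient = (a . b) / (b . b)
a . b = (-5)*4 + 4*1 + (-1)*3
= -20 + 4 + (-3) = -19
b . b = 4^2 + 1^2 + 3^2
= 16 + 1 + 9 = 26
Coefficient = -19/26
In lowest terms: -19/26


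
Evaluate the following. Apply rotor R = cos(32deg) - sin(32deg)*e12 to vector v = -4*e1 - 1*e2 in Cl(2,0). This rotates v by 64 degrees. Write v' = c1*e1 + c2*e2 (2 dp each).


Rotor R = cos(32deg) - sin(32deg)*e12
Rotation angle theta = 2 * 32 = 64 degrees
v' = R*v*~R rotates v by theta.
cos(64deg) = 0.4384, sin(64deg) = 0.8988
v'_1 = -4*cos(64deg) - (-1)*sin(64deg)
= -4*0.4384 - (-1)*0.8988
= -0.85
v'_2 = -4*sin(64deg) + (-1)*cos(64deg)
= -4*0.8988 + (-1)*0.4384
= -4.03
v' = -0.85*e1 - 4.03*e2


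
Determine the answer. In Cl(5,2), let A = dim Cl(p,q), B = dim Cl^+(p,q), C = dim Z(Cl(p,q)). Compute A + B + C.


n = 5 + 2 = 7
Total dim = 2^7 = 128
Even subalgebra dim = 2^6 = 64
n is odd, so center dim = 2
Sum = 128 + 64 + 2 = 194


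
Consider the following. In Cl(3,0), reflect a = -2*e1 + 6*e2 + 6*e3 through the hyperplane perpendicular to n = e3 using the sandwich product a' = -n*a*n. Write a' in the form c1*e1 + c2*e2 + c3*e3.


Reflection formula: a' = -n*a*n, with n = e3 (unit vector, n^2 = 1).
For reflection through hyperplane perp to e3:
The component along e3 flips sign, others stay.
a = (-2, 6, 6)
a' = (-2, 6, -6)
a' = -2*e1 + 6*e2 - 6*e3


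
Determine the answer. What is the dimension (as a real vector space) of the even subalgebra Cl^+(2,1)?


Even subalgebra dimension = 2^(n-1)
n = 2 + 1 = 3
2^(3 - 1) = 2^2 = 4
Verification: sum of C(3,k) for even k = 1 + 3 = 4
Result = 4


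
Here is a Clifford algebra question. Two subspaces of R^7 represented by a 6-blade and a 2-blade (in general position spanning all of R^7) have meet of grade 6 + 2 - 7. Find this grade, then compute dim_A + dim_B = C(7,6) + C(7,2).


Meet grade = grade(A) + grade(B) - n
= 6 + 2 - 7 = 1
C(7,6) = 7
C(7,2) = 21
dim_A + dim_B = 7 + 21 = 28


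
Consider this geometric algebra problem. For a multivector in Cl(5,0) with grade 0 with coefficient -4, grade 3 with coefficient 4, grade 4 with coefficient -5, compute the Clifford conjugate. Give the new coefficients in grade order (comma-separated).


Clifford conjugate sign for grade k: (-1)^(k(k+1)/2)
Grade 0: (-1)^(0*1/2) = (-1)^0 = 1, coeff -4 -> -4
Grade 3: (-1)^(3*4/2) = (-1)^6 = 1, coeff 4 -> 4
Grade 4: (-1)^(4*5/2) = (-1)^10 = 1, coeff -5 -> -5
Conjugated coefficients: -4, 4, -5


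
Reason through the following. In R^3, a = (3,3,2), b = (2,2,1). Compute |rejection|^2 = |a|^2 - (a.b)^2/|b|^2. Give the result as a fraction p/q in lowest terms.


|a|^2 = 3^2 + 3^2 + 2^2 = 22
|b|^2 = 2^2 + 2^2 + 1^2 = 9
a . b = 3*2 + 3*2 + 2*1 = 14
(a.b)^2 = 14^2 = 196
|rej|^2 = 22 - 196/9
= (198 - 196)/9
= 2/9
In lowest terms: 2/9


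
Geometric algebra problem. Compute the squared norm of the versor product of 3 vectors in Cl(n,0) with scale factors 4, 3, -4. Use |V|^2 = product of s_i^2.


Each vector v_i has |v_i|^2 = s_i^2
Squared scales: 4^2 = 16, 3^2 = 9, (-4)^2 = 16
|V|^2 = 16 * 9 * 16
= 2304


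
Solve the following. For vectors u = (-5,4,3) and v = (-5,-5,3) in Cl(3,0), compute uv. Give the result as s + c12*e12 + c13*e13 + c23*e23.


In Cl(3,0): e_i^2 = 1, e_ie_j = -e_je_i for i != j.
Scalar part = u . v = (-5)*(-5) + 4*(-5) + 3*3
= 25 + (-20) + 9 = 14
e12 coeff = (-5)*(-5) - 4*(-5) = 25 - (-20) = 45
e13 coeff = (-5)*3 - 3*(-5) = -15 - (-15) = 0
e23 coeff = 4*3 - 3*(-5) = 12 - (-15) = 27
uv = 14 + 45*e12 + 0*e13 + 27*e23


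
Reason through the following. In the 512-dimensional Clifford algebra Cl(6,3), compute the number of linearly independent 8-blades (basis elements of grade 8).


Number of grade-k basis blades in Cl(p,q) with n = p + q is C(n, k).
n = 6 + 3 = 9
C(9, 8) = 9! / (8! * 1!)
= 362880 / (40320 * 1)
= 9


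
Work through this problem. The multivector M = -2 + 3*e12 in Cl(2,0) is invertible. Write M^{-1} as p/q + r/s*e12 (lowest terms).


M = -2 + 3*e12, where e12^2 = -1.
Since M commutes with its reverse ~M = a - b*e12, M * ~M = a^2 - b^2*e12^2 = a^2 + b^2.
So M^{-1} = ~M / (a^2 + b^2) = (a - b*e12)/(a^2 + b^2).
a^2 + b^2 = 4 + 9 = 13
Scalar part = -2/13 = -2/13
Bivector coeff = -3/13 = -3/13
M^{-1} = -2/13 - 3/13*e12
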